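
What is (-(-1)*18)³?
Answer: 5832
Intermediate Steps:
(-(-1)*18)³ = (-1*(-18))³ = 18³ = 5832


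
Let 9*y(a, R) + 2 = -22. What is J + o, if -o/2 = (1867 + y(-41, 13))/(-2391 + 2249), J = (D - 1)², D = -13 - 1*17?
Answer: 210286/213 ≈ 987.26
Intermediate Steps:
D = -30 (D = -13 - 17 = -30)
y(a, R) = -8/3 (y(a, R) = -2/9 + (⅑)*(-22) = -2/9 - 22/9 = -8/3)
J = 961 (J = (-30 - 1)² = (-31)² = 961)
o = 5593/213 (o = -2*(1867 - 8/3)/(-2391 + 2249) = -11186/(3*(-142)) = -11186*(-1)/(3*142) = -2*(-5593/426) = 5593/213 ≈ 26.258)
J + o = 961 + 5593/213 = 210286/213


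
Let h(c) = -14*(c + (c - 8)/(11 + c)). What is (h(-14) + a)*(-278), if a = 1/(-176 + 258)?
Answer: -3191857/123 ≈ -25950.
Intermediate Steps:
h(c) = -14*c - 14*(-8 + c)/(11 + c) (h(c) = -14*(c + (-8 + c)/(11 + c)) = -14*c - 14*(-8 + c)/(11 + c))
a = 1/82 ≈ 0.012195
(h(-14) + a)*(-278) = (14*(8 - 1*(-14)**2 - 12*(-14))/(11 - 14) + 1/82)*(-278) = (14*(8 - 1*196 + 168)/(-3) + 1/82)*(-278) = (14*(-1/3)*(8 - 196 + 168) + 1/82)*(-278) = (14*(-1/3)*(-20) + 1/82)*(-278) = (280/3 + 1/82)*(-278) = (22963/246)*(-278) = -3191857/123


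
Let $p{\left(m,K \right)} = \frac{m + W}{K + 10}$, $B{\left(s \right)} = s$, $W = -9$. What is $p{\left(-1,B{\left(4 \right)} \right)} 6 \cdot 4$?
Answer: $- \frac{120}{7} \approx -17.143$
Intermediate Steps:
$p{\left(m,K \right)} = \frac{-9 + m}{10 + K}$ ($p{\left(m,K \right)} = \frac{m - 9}{K + 10} = \frac{-9 + m}{10 + K}$)
$p{\left(-1,B{\left(4 \right)} \right)} 6 \cdot 4 = \frac{-9 - 1}{10 + 4} \cdot 6 \cdot 4 = \frac{1}{14} \left(-10\right) 24 = \left(- \frac{5}{7}\right) 24 = - \frac{120}{7}$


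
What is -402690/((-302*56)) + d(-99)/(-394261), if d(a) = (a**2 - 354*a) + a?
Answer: 74743701/3154088 ≈ 23.697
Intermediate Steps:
d(a) = a**2 - 353*a
-402690/((-302*56)) + d(-99)/(-394261) = -402690/((-302*56)) - 99*(-353 - 99)/(-394261) = -402690/(-16912) - 99*(-452)*(-1/394261) = -402690*(-1/16912) + 44748*(-1/394261) = 201345/8456 - 44748/394261 = 74743701/3154088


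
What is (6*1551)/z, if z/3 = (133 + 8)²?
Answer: 22/141 ≈ 0.15603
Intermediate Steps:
z = 59643 (z = 3*(133 + 8)² = 3*141² = 3*19881 = 59643)
(6*1551)/z = (6*1551)/59643 = 9306*(1/59643) = 22/141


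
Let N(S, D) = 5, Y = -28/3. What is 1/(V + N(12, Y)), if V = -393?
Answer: -1/388 ≈ -0.0025773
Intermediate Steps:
Y = -28/3 (Y = -28*1/3 = -28/3 ≈ -9.3333)
1/(V + N(12, Y)) = 1/(-393 + 5) = 1/(-388) = -1/388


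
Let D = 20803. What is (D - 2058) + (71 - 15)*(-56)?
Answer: 15609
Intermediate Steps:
(D - 2058) + (71 - 15)*(-56) = (20803 - 2058) + (71 - 15)*(-56) = 18745 + 56*(-56) = 18745 - 3136 = 15609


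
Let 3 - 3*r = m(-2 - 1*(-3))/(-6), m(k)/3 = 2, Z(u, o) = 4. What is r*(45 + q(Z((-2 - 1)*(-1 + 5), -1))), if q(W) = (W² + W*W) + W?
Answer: 108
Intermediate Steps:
m(k) = 6 (m(k) = 3*2 = 6)
q(W) = W + 2*W² (q(W) = (W² + W²) + W = 2*W² + W = W + 2*W²)
r = 4/3 (r = 1 - 2/(-6) = 1 - 2*(-1)/6 = 1 - ⅓*(-1) = 1 + ⅓ = 4/3 ≈ 1.3333)
r*(45 + q(Z((-2 - 1)*(-1 + 5), -1))) = 4*(45 + 4*(1 + 2*4))/3 = 4*(45 + 4*(1 + 8))/3 = 4*(45 + 4*9)/3 = 4*(45 + 36)/3 = (4/3)*81 = 108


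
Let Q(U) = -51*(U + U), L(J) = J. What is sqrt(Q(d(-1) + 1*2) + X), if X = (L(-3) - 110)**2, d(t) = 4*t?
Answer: sqrt(12973) ≈ 113.90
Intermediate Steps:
X = 12769 (X = (-3 - 110)**2 = (-113)**2 = 12769)
Q(U) = -102*U
sqrt(Q(d(-1) + 1*2) + X) = sqrt(-102*(4*(-1) + 1*2) + 12769) = sqrt(-102*(-4 + 2) + 12769) = sqrt(-102*(-2) + 12769) = sqrt(204 + 12769) = sqrt(12973)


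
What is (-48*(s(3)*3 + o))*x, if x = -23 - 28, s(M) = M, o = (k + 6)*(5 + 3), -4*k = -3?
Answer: 154224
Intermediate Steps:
k = ¾ (k = -¼*(-3) = ¾ ≈ 0.75000)
o = 54 (o = (¾ + 6)*(5 + 3) = (27/4)*8 = 54)
x = -51
(-48*(s(3)*3 + o))*x = -48*(3*3 + 54)*(-51) = -48*(9 + 54)*(-51) = -48*63*(-51) = -3024*(-51) = 154224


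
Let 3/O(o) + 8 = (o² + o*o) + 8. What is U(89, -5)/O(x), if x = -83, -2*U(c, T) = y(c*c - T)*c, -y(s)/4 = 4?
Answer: 9809936/3 ≈ 3.2700e+6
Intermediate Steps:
y(s) = -16 (y(s) = -4*4 = -16)
U(c, T) = 8*c (U(c, T) = -(-8)*c = 8*c)
O(o) = 3/(2*o²) (O(o) = 3/(-8 + ((o² + o*o) + 8)) = 3/(-8 + ((o² + o²) + 8)) = 3/(-8 + (2*o² + 8)) = 3/(-8 + (8 + 2*o²)) = 3/((2*o²)) = 3*(1/(2*o²)) = 3/(2*o²))
U(89, -5)/O(x) = (8*89)/(((3/2)/(-83)²)) = 712/(((3/2)*(1/6889))) = 712/(3/13778) = 712*(13778/3) = 9809936/3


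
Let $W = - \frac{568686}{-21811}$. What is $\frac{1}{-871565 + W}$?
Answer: $- \frac{21811}{19009135529} \approx -1.1474 \cdot 10^{-6}$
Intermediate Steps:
$W = \frac{568686}{21811}$ ($W = \left(-568686\right) \left(- \frac{1}{21811}\right) = \frac{568686}{21811} \approx 26.073$)
$\frac{1}{-871565 + W} = \frac{1}{-871565 + \frac{568686}{21811}} = \frac{1}{- \frac{19009135529}{21811}} = - \frac{21811}{19009135529}$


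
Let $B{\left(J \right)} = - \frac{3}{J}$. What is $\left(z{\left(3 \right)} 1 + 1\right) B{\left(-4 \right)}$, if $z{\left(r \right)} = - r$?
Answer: $- \frac{3}{2} \approx -1.5$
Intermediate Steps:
$\left(z{\left(3 \right)} 1 + 1\right) B{\left(-4 \right)} = \left(\left(-1\right) 3 \cdot 1 + 1\right) \left(- \frac{3}{-4}\right) = \left(\left(-3\right) 1 + 1\right) \left(\left(-3\right) \left(- \frac{1}{4}\right)\right) = \left(-3 + 1\right) \frac{3}{4} = \left(-2\right) \frac{3}{4} = - \frac{3}{2}$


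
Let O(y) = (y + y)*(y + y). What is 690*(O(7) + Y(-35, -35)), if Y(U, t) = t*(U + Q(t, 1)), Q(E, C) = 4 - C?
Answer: 908040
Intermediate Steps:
O(y) = 4*y² (O(y) = (2*y)*(2*y) = 4*y²)
Y(U, t) = t*(3 + U) (Y(U, t) = t*(U + (4 - 1*1)) = t*(U + (4 - 1)) = t*(U + 3) = t*(3 + U))
690*(O(7) + Y(-35, -35)) = 690*(4*7² - 35*(3 - 35)) = 690*(4*49 - 35*(-32)) = 690*(196 + 1120) = 690*1316 = 908040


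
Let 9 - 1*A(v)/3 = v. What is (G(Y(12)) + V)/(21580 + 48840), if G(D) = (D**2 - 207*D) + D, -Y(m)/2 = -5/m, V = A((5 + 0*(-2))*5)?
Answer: -7883/2535120 ≈ -0.0031095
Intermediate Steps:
A(v) = 27 - 3*v
V = -48 (V = 27 - 3*(5 + 0*(-2))*5 = 27 - 3*(5 + 0)*5 = 27 - 15*5 = 27 - 3*25 = 27 - 75 = -48)
Y(m) = 10/m (Y(m) = -(-10)/m = 10/m)
G(D) = D**2 - 206*D
(G(Y(12)) + V)/(21580 + 48840) = ((10/12)*(-206 + 10/12) - 48)/(21580 + 48840) = ((10*(1/12))*(-206 + 10*(1/12)) - 48)/70420 = (5*(-206 + 5/6)/6 - 48)*(1/70420) = ((5/6)*(-1231/6) - 48)*(1/70420) = (-6155/36 - 48)*(1/70420) = -7883/36*1/70420 = -7883/2535120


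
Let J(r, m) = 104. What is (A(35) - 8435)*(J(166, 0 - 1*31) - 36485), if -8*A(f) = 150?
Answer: 1230223515/4 ≈ 3.0756e+8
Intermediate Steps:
A(f) = -75/4 (A(f) = -⅛*150 = -75/4)
(A(35) - 8435)*(J(166, 0 - 1*31) - 36485) = (-75/4 - 8435)*(104 - 36485) = -33815/4*(-36381) = 1230223515/4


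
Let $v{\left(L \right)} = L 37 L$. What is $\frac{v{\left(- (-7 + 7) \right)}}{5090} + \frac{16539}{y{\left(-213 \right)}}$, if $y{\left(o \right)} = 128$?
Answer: $\frac{16539}{128} \approx 129.21$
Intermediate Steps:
$v{\left(L \right)} = 37 L^{2}$ ($v{\left(L \right)} = 37 L L = 37 L^{2}$)
$\frac{v{\left(- (-7 + 7) \right)}}{5090} + \frac{16539}{y{\left(-213 \right)}} = \frac{37 \left(- (-7 + 7)\right)^{2}}{5090} + \frac{16539}{128} = 37 \left(\left(-1\right) 0\right)^{2} \cdot \frac{1}{5090} + 16539 \cdot \frac{1}{128} = 37 \cdot 0^{2} \cdot \frac{1}{5090} + \frac{16539}{128} = 37 \cdot 0 \cdot \frac{1}{5090} + \frac{16539}{128} = 0 \cdot \frac{1}{5090} + \frac{16539}{128} = 0 + \frac{16539}{128} = \frac{16539}{128}$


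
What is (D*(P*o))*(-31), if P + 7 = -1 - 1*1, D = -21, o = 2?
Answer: -11718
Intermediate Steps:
P = -9 (P = -7 + (-1 - 1*1) = -7 + (-1 - 1) = -7 - 2 = -9)
(D*(P*o))*(-31) = -(-189)*2*(-31) = -21*(-18)*(-31) = 378*(-31) = -11718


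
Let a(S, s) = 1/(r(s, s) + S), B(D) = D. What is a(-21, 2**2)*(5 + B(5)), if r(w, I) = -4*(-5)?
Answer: -10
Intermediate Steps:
r(w, I) = 20
a(S, s) = 1/(20 + S)
a(-21, 2**2)*(5 + B(5)) = (5 + 5)/(20 - 21) = 10/(-1) = -1*10 = -10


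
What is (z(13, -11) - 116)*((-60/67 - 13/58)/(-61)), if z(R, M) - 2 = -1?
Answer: -500365/237046 ≈ -2.1108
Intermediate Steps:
z(R, M) = 1 (z(R, M) = 2 - 1 = 1)
(z(13, -11) - 116)*((-60/67 - 13/58)/(-61)) = (1 - 116)*((-60/67 - 13/58)/(-61)) = -115*(-60*1/67 - 13*1/58)*(-1)/61 = -115*(-60/67 - 13/58)*(-1)/61 = -(-500365)*(-1)/(3886*61) = -115*4351/237046 = -500365/237046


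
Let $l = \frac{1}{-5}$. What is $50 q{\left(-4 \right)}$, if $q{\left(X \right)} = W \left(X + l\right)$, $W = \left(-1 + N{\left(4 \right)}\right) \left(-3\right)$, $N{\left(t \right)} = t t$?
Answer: $9450$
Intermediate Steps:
$N{\left(t \right)} = t^{2}$
$W = -45$ ($W = \left(-1 + 4^{2}\right) \left(-3\right) = \left(-1 + 16\right) \left(-3\right) = 15 \left(-3\right) = -45$)
$l = - \frac{1}{5} \approx -0.2$
$q{\left(X \right)} = 9 - 45 X$ ($q{\left(X \right)} = - 45 \left(X - \frac{1}{5}\right) = - 45 \left(- \frac{1}{5} + X\right) = 9 - 45 X$)
$50 q{\left(-4 \right)} = 50 \left(9 - -180\right) = 50 \left(9 + 180\right) = 50 \cdot 189 = 9450$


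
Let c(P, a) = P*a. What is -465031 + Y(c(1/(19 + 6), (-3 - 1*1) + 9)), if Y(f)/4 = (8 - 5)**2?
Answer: -464995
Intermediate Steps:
Y(f) = 36 (Y(f) = 4*(8 - 5)**2 = 4*3**2 = 4*9 = 36)
-465031 + Y(c(1/(19 + 6), (-3 - 1*1) + 9)) = -465031 + 36 = -464995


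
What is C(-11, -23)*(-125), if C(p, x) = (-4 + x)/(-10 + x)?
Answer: -1125/11 ≈ -102.27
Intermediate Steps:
C(p, x) = (-4 + x)/(-10 + x)
C(-11, -23)*(-125) = ((-4 - 23)/(-10 - 23))*(-125) = (-27/(-33))*(-125) = -1/33*(-27)*(-125) = (9/11)*(-125) = -1125/11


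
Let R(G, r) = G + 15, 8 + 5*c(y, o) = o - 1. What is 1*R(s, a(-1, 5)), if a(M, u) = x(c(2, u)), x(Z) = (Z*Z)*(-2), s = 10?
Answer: 25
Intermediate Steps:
c(y, o) = -9/5 + o/5 (c(y, o) = -8/5 + (o - 1)/5 = -8/5 + (-1 + o)/5 = -8/5 + (-⅕ + o/5) = -9/5 + o/5)
x(Z) = -2*Z² (x(Z) = Z²*(-2) = -2*Z²)
a(M, u) = -2*(-9/5 + u/5)²
R(G, r) = 15 + G
1*R(s, a(-1, 5)) = 1*(15 + 10) = 1*25 = 25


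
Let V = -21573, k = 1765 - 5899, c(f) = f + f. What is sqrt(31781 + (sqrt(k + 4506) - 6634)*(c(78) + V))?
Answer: sqrt(142112159 - 42834*sqrt(93)) ≈ 11904.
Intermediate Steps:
c(f) = 2*f
k = -4134
sqrt(31781 + (sqrt(k + 4506) - 6634)*(c(78) + V)) = sqrt(31781 + (sqrt(-4134 + 4506) - 6634)*(2*78 - 21573)) = sqrt(31781 + (sqrt(372) - 6634)*(156 - 21573)) = sqrt(31781 + (2*sqrt(93) - 6634)*(-21417)) = sqrt(31781 + (-6634 + 2*sqrt(93))*(-21417)) = sqrt(31781 + (142080378 - 42834*sqrt(93))) = sqrt(142112159 - 42834*sqrt(93))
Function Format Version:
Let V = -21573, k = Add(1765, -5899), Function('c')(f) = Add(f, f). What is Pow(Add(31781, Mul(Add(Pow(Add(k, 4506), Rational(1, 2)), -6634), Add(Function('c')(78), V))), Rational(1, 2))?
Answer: Pow(Add(142112159, Mul(-42834, Pow(93, Rational(1, 2)))), Rational(1, 2)) ≈ 11904.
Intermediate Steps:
Function('c')(f) = Mul(2, f)
k = -4134
Pow(Add(31781, Mul(Add(Pow(Add(k, 4506), Rational(1, 2)), -6634), Add(Function('c')(78), V))), Rational(1, 2)) = Pow(Add(31781, Mul(Add(Pow(Add(-4134, 4506), Rational(1, 2)), -6634), Add(Mul(2, 78), -21573))), Rational(1, 2)) = Pow(Add(31781, Mul(Add(Pow(372, Rational(1, 2)), -6634), Add(156, -21573))), Rational(1, 2)) = Pow(Add(31781, Mul(Add(Mul(2, Pow(93, Rational(1, 2))), -6634), -21417)), Rational(1, 2)) = Pow(Add(31781, Mul(Add(-6634, Mul(2, Pow(93, Rational(1, 2)))), -21417)), Rational(1, 2)) = Pow(Add(31781, Add(142080378, Mul(-42834, Pow(93, Rational(1, 2))))), Rational(1, 2)) = Pow(Add(142112159, Mul(-42834, Pow(93, Rational(1, 2)))), Rational(1, 2))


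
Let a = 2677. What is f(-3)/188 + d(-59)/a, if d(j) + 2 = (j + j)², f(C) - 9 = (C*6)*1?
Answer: 2593243/503276 ≈ 5.1527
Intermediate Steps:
f(C) = 9 + 6*C (f(C) = 9 + (C*6)*1 = 9 + (6*C)*1 = 9 + 6*C)
d(j) = -2 + 4*j² (d(j) = -2 + (j + j)² = -2 + (2*j)² = -2 + 4*j²)
f(-3)/188 + d(-59)/a = (9 + 6*(-3))/188 + (-2 + 4*(-59)²)/2677 = (9 - 18)*(1/188) + (-2 + 4*3481)*(1/2677) = -9*1/188 + (-2 + 13924)*(1/2677) = -9/188 + 13922*(1/2677) = -9/188 + 13922/2677 = 2593243/503276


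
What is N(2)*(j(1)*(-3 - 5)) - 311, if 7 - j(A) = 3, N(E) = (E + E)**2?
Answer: -823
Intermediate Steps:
N(E) = 4*E**2 (N(E) = (2*E)**2 = 4*E**2)
j(A) = 4 (j(A) = 7 - 1*3 = 7 - 3 = 4)
N(2)*(j(1)*(-3 - 5)) - 311 = (4*2**2)*(4*(-3 - 5)) - 311 = (4*4)*(4*(-8)) - 311 = 16*(-32) - 311 = -512 - 311 = -823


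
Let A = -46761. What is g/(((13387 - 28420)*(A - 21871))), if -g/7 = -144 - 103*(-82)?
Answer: -29057/515872428 ≈ -5.6326e-5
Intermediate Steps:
g = -58114 (g = -7*(-144 - 103*(-82)) = -7*(-144 + 8446) = -7*8302 = -58114)
g/(((13387 - 28420)*(A - 21871))) = -58114*1/((-46761 - 21871)*(13387 - 28420)) = -58114/((-15033*(-68632))) = -58114/1031744856 = -58114*1/1031744856 = -29057/515872428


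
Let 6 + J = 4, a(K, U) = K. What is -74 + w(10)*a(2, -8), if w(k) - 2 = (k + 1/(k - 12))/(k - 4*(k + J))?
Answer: -1559/22 ≈ -70.864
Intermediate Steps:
J = -2 (J = -6 + 4 = -2)
w(k) = 2 + (k + 1/(-12 + k))/(8 - 3*k) (w(k) = 2 + (k + 1/(k - 12))/(k - 4*(k - 2)) = 2 + (k + 1/(-12 + k))/(k - 4*(-2 + k)) = 2 + (k + 1/(-12 + k))/(k + (8 - 4*k)) = 2 + (k + 1/(-12 + k))/(8 - 3*k))
-74 + w(10)*a(2, -8) = -74 + ((191 - 76*10 + 5*10²)/(96 - 44*10 + 3*10²))*2 = -74 + ((191 - 760 + 5*100)/(96 - 440 + 3*100))*2 = -74 + ((191 - 760 + 500)/(96 - 440 + 300))*2 = -74 + (-69/(-44))*2 = -74 - 1/44*(-69)*2 = -74 + (69/44)*2 = -74 + 69/22 = -1559/22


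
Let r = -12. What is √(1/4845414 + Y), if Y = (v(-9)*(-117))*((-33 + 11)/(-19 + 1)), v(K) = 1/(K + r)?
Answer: √362526656802/230734 ≈ 2.6095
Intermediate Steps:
v(K) = 1/(-12 + K) (v(K) = 1/(K - 12) = 1/(-12 + K))
Y = 143/21 (Y = (-117/(-12 - 9))*((-33 + 11)/(-19 + 1)) = (-117/(-21))*(-22/(-18)) = (-1/21*(-117))*(-22*(-1/18)) = (39/7)*(11/9) = 143/21 ≈ 6.8095)
√(1/4845414 + Y) = √(1/4845414 + 143/21) = √(10998321/1615138) = √362526656802/230734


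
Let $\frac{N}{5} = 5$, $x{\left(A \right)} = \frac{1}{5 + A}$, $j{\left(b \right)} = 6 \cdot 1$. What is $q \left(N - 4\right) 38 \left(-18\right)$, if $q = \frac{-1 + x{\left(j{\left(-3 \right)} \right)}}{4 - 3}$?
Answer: $\frac{143640}{11} \approx 13058.0$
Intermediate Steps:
$j{\left(b \right)} = 6$
$N = 25$ ($N = 5 \cdot 5 = 25$)
$q = - \frac{10}{11}$ ($q = \frac{-1 + \frac{1}{5 + 6}}{4 - 3} = \frac{-1 + \frac{1}{11}}{1} = \left(-1 + \frac{1}{11}\right) 1 = \left(- \frac{10}{11}\right) 1 = - \frac{10}{11} \approx -0.90909$)
$q \left(N - 4\right) 38 \left(-18\right) = - \frac{10 \left(25 - 4\right)}{11} \cdot 38 \left(-18\right) = \left(- \frac{10}{11}\right) 21 \cdot 38 \left(-18\right) = \left(- \frac{210}{11}\right) 38 \left(-18\right) = \left(- \frac{7980}{11}\right) \left(-18\right) = \frac{143640}{11}$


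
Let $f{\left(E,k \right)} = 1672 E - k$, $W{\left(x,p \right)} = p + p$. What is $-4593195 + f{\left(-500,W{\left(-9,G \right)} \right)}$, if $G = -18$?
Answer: $-5429159$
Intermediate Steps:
$W{\left(x,p \right)} = 2 p$
$f{\left(E,k \right)} = - k + 1672 E$
$-4593195 + f{\left(-500,W{\left(-9,G \right)} \right)} = -4593195 + \left(- 2 \left(-18\right) + 1672 \left(-500\right)\right) = -4593195 - 835964 = -5429159$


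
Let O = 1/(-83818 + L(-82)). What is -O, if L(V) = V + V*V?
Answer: 1/77176 ≈ 1.2957e-5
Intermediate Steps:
L(V) = V + V**2
O = -1/77176 (O = 1/(-83818 - 82*(1 - 82)) = 1/(-83818 - 82*(-81)) = 1/(-83818 + 6642) = 1/(-77176) = -1/77176 ≈ -1.2957e-5)
-O = -1*(-1/77176) = 1/77176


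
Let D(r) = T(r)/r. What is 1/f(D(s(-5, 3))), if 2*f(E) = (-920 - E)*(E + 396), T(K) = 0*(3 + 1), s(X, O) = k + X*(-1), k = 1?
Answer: -1/182160 ≈ -5.4897e-6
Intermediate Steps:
s(X, O) = 1 - X (s(X, O) = 1 + X*(-1) = 1 - X)
T(K) = 0 (T(K) = 0*4 = 0)
D(r) = 0 (D(r) = 0/r = 0)
f(E) = (-920 - E)*(396 + E)/2 (f(E) = ((-920 - E)*(E + 396))/2 = ((-920 - E)*(396 + E))/2 = (-920 - E)*(396 + E)/2)
1/f(D(s(-5, 3))) = 1/(-182160 - 658*0 - ½*0²) = 1/(-182160 + 0 - ½*0) = 1/(-182160 + 0 + 0) = 1/(-182160) = -1/182160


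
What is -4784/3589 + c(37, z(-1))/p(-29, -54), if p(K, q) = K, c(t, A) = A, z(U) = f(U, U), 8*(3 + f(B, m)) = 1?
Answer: -1027341/832648 ≈ -1.2338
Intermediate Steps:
f(B, m) = -23/8 (f(B, m) = -3 + (⅛)*1 = -3 + ⅛ = -23/8)
z(U) = -23/8
-4784/3589 + c(37, z(-1))/p(-29, -54) = -4784/3589 - 23/8/(-29) = -4784*1/3589 - 23/8*(-1/29) = -4784/3589 + 23/232 = -1027341/832648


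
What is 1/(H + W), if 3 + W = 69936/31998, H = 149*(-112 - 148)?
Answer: -5333/206604763 ≈ -2.5813e-5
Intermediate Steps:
H = -38740 (H = 149*(-260) = -38740)
W = -4343/5333 (W = -3 + 69936/31998 = -3 + 69936*(1/31998) = -3 + 11656/5333 = -4343/5333 ≈ -0.81436)
1/(H + W) = 1/(-38740 - 4343/5333) = 1/(-206604763/5333) = -5333/206604763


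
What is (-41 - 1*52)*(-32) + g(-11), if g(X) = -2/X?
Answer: 32738/11 ≈ 2976.2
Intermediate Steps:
(-41 - 1*52)*(-32) + g(-11) = (-41 - 1*52)*(-32) - 2/(-11) = (-41 - 52)*(-32) - 2*(-1/11) = -93*(-32) + 2/11 = 2976 + 2/11 = 32738/11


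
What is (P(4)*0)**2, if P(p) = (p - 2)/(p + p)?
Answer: 0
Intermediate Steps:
P(p) = (-2 + p)/(2*p) (P(p) = (-2 + p)/((2*p)) = (-2 + p)*(1/(2*p)) = (-2 + p)/(2*p))
(P(4)*0)**2 = (((1/2)*(-2 + 4)/4)*0)**2 = (((1/2)*(1/4)*2)*0)**2 = ((1/4)*0)**2 = 0**2 = 0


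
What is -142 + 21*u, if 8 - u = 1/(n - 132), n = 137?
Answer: 109/5 ≈ 21.800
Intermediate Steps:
u = 39/5 (u = 8 - 1/(137 - 132) = 8 - 1/5 = 39/5 ≈ 7.8000)
-142 + 21*u = -142 + 21*(39/5) = -142 + 819/5 = 109/5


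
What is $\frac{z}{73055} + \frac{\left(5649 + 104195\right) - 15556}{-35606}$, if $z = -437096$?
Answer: $- \frac{590827632}{68452535} \approx -8.6312$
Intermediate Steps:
$\frac{z}{73055} + \frac{\left(5649 + 104195\right) - 15556}{-35606} = - \frac{437096}{73055} + \frac{\left(5649 + 104195\right) - 15556}{-35606} = \left(-437096\right) \frac{1}{73055} + \left(109844 - 15556\right) \left(- \frac{1}{35606}\right) = - \frac{437096}{73055} + 94288 \left(- \frac{1}{35606}\right) = - \frac{437096}{73055} - \frac{47144}{17803} = - \frac{590827632}{68452535}$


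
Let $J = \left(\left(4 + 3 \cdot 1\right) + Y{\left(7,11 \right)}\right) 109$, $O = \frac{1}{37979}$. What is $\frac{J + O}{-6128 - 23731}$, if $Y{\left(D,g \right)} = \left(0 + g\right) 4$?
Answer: $- \frac{211125262}{1134014961} \approx -0.18618$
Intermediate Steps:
$Y{\left(D,g \right)} = 4 g$ ($Y{\left(D,g \right)} = g 4 = 4 g$)
$O = \frac{1}{37979} \approx 2.633 \cdot 10^{-5}$
$J = 5559$ ($J = \left(\left(4 + 3 \cdot 1\right) + 4 \cdot 11\right) 109 = \left(\left(4 + 3\right) + 44\right) 109 = \left(7 + 44\right) 109 = 51 \cdot 109 = 5559$)
$\frac{J + O}{-6128 - 23731} = \frac{5559 + \frac{1}{37979}}{-6128 - 23731} = \frac{211125262}{37979 \left(-29859\right)} = \frac{211125262}{37979} \left(- \frac{1}{29859}\right) = - \frac{211125262}{1134014961}$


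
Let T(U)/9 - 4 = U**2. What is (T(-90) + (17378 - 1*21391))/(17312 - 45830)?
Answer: -68923/28518 ≈ -2.4168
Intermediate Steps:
T(U) = 36 + 9*U**2
(T(-90) + (17378 - 1*21391))/(17312 - 45830) = ((36 + 9*(-90)**2) + (17378 - 1*21391))/(17312 - 45830) = ((36 + 9*8100) + (17378 - 21391))/(-28518) = ((36 + 72900) - 4013)*(-1/28518) = (72936 - 4013)*(-1/28518) = 68923*(-1/28518) = -68923/28518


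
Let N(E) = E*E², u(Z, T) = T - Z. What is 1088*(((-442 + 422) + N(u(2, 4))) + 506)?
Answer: 537472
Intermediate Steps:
N(E) = E³
1088*(((-442 + 422) + N(u(2, 4))) + 506) = 1088*(((-442 + 422) + (4 - 1*2)³) + 506) = 1088*((-20 + (4 - 2)³) + 506) = 1088*((-20 + 2³) + 506) = 1088*((-20 + 8) + 506) = 1088*(-12 + 506) = 1088*494 = 537472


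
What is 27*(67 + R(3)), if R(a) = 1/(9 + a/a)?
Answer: 18117/10 ≈ 1811.7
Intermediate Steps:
R(a) = ⅒ (R(a) = 1/(9 + 1) = 1/10 = ⅒)
27*(67 + R(3)) = 27*(67 + ⅒) = 27*(671/10) = 18117/10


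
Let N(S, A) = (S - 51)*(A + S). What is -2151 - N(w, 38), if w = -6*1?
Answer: -327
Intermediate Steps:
w = -6
N(S, A) = (-51 + S)*(A + S)
-2151 - N(w, 38) = -2151 - ((-6)² - 51*38 - 51*(-6) + 38*(-6)) = -2151 - (36 - 1938 + 306 - 228) = -2151 - 1*(-1824) = -2151 + 1824 = -327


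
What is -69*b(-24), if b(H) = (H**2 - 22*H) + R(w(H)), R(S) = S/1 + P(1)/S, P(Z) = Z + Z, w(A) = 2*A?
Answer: -582889/8 ≈ -72861.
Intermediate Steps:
P(Z) = 2*Z
R(S) = S + 2/S (R(S) = S/1 + (2*1)/S = S*1 + 2/S = S + 2/S)
b(H) = 1/H + H**2 - 20*H (b(H) = (H**2 - 22*H) + (2*H + 2/((2*H))) = (H**2 - 22*H) + (2*H + 2*(1/(2*H))) = (H**2 - 22*H) + (2*H + 1/H) = (H**2 - 22*H) + (1/H + 2*H) = 1/H + H**2 - 20*H)
-69*b(-24) = -69*(1 + (-24)**2*(-20 - 24))/(-24) = -(-23)*(1 + 576*(-44))/8 = -(-23)*(1 - 25344)/8 = -(-23)*(-25343)/8 = -69*25343/24 = -582889/8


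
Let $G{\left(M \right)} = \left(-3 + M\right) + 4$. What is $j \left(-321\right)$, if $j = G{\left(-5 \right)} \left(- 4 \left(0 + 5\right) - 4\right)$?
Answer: $-30816$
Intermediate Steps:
$G{\left(M \right)} = 1 + M$
$j = 96$ ($j = \left(1 - 5\right) \left(- 4 \left(0 + 5\right) - 4\right) = - 4 \left(\left(-4\right) 5 - 4\right) = - 4 \left(-20 - 4\right) = \left(-4\right) \left(-24\right) = 96$)
$j \left(-321\right) = 96 \left(-321\right) = -30816$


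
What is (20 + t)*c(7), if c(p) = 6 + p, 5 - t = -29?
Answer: 702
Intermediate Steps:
t = 34 (t = 5 - 1*(-29) = 5 + 29 = 34)
(20 + t)*c(7) = (20 + 34)*(6 + 7) = 54*13 = 702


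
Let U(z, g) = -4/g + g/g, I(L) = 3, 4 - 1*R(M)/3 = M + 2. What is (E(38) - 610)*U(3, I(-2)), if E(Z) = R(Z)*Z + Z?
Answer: 4676/3 ≈ 1558.7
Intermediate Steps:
R(M) = 6 - 3*M (R(M) = 12 - 3*(M + 2) = 12 - 3*(2 + M) = 12 + (-6 - 3*M) = 6 - 3*M)
E(Z) = Z + Z*(6 - 3*Z) (E(Z) = (6 - 3*Z)*Z + Z = Z*(6 - 3*Z) + Z = Z + Z*(6 - 3*Z))
U(z, g) = 1 - 4/g (U(z, g) = -4/g + 1 = 1 - 4/g)
(E(38) - 610)*U(3, I(-2)) = (38*(7 - 3*38) - 610)*((-4 + 3)/3) = (38*(7 - 114) - 610)*((1/3)*(-1)) = (38*(-107) - 610)*(-1/3) = (-4066 - 610)*(-1/3) = -4676*(-1/3) = 4676/3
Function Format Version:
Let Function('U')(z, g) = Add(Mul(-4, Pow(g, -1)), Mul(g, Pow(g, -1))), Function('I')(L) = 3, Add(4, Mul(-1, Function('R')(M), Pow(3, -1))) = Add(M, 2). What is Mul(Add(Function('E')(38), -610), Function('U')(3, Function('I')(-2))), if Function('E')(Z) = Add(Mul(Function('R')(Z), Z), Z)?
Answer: Rational(4676, 3) ≈ 1558.7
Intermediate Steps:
Function('R')(M) = Add(6, Mul(-3, M)) (Function('R')(M) = Add(12, Mul(-3, Add(M, 2))) = Add(12, Mul(-3, Add(2, M))) = Add(12, Add(-6, Mul(-3, M))) = Add(6, Mul(-3, M)))
Function('E')(Z) = Add(Z, Mul(Z, Add(6, Mul(-3, Z)))) (Function('E')(Z) = Add(Mul(Add(6, Mul(-3, Z)), Z), Z) = Add(Mul(Z, Add(6, Mul(-3, Z))), Z) = Add(Z, Mul(Z, Add(6, Mul(-3, Z)))))
Function('U')(z, g) = Add(1, Mul(-4, Pow(g, -1))) (Function('U')(z, g) = Add(Mul(-4, Pow(g, -1)), 1) = Add(1, Mul(-4, Pow(g, -1))))
Mul(Add(Function('E')(38), -610), Function('U')(3, Function('I')(-2))) = Mul(Add(Mul(38, Add(7, Mul(-3, 38))), -610), Mul(Pow(3, -1), Add(-4, 3))) = Mul(Add(Mul(38, Add(7, -114)), -610), Mul(Rational(1, 3), -1)) = Mul(Add(Mul(38, -107), -610), Rational(-1, 3)) = Mul(Add(-4066, -610), Rational(-1, 3)) = Mul(-4676, Rational(-1, 3)) = Rational(4676, 3)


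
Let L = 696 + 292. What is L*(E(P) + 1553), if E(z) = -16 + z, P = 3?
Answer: 1521520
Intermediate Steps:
L = 988
L*(E(P) + 1553) = 988*((-16 + 3) + 1553) = 988*(-13 + 1553) = 988*1540 = 1521520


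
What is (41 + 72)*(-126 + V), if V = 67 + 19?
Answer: -4520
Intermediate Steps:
V = 86
(41 + 72)*(-126 + V) = (41 + 72)*(-126 + 86) = 113*(-40) = -4520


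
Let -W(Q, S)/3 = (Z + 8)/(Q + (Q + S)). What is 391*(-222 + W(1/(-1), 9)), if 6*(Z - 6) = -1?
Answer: -1247681/14 ≈ -89120.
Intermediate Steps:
Z = 35/6 (Z = 6 + (⅙)*(-1) = 6 - ⅙ = 35/6 ≈ 5.8333)
W(Q, S) = -83/(2*(S + 2*Q)) (W(Q, S) = -3*(35/6 + 8)/(Q + (Q + S)) = -83/(2*(S + 2*Q)))
391*(-222 + W(1/(-1), 9)) = 391*(-222 - 83/(2*9 + 4/(-1))) = 391*(-222 - 83/(18 + 4*(-1))) = 391*(-222 - 83/(18 - 4)) = 391*(-222 - 83/14) = 391*(-3191/14) = -1247681/14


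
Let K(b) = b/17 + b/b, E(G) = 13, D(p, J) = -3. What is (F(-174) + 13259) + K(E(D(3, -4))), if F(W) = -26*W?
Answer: 302341/17 ≈ 17785.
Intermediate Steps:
K(b) = 1 + b/17 (K(b) = b*(1/17) + 1 = b/17 + 1 = 1 + b/17)
(F(-174) + 13259) + K(E(D(3, -4))) = (-26*(-174) + 13259) + (1 + (1/17)*13) = (4524 + 13259) + (1 + 13/17) = 17783 + 30/17 = 302341/17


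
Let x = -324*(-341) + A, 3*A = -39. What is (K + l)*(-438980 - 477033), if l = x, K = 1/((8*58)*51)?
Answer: -2394628126834685/23664 ≈ -1.0119e+11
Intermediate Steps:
A = -13 (A = (1/3)*(-39) = -13)
K = 1/23664 (K = 1/(464*51) = 1/23664 ≈ 4.2258e-5)
x = 110471 (x = -324*(-341) - 13 = 110484 - 13 = 110471)
l = 110471
(K + l)*(-438980 - 477033) = (1/23664 + 110471)*(-438980 - 477033) = (2614185745/23664)*(-916013) = -2394628126834685/23664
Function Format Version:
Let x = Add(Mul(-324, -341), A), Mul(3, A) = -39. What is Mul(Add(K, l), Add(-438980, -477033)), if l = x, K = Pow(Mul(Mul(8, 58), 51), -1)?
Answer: Rational(-2394628126834685, 23664) ≈ -1.0119e+11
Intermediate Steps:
A = -13 (A = Mul(Rational(1, 3), -39) = -13)
K = Rational(1, 23664) (K = Pow(Mul(464, 51), -1) = Pow(23664, -1) = Rational(1, 23664) ≈ 4.2258e-5)
x = 110471 (x = Add(Mul(-324, -341), -13) = Add(110484, -13) = 110471)
l = 110471
Mul(Add(K, l), Add(-438980, -477033)) = Mul(Add(Rational(1, 23664), 110471), Add(-438980, -477033)) = Mul(Rational(2614185745, 23664), -916013) = Rational(-2394628126834685, 23664)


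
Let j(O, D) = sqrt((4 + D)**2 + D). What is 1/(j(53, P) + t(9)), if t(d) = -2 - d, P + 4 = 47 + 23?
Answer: 11/4845 + sqrt(4966)/4845 ≈ 0.016815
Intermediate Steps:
P = 66 (P = -4 + (47 + 23) = -4 + 70 = 66)
j(O, D) = sqrt(D + (4 + D)**2)
1/(j(53, P) + t(9)) = 1/(sqrt(66 + (4 + 66)**2) + (-2 - 1*9)) = 1/(sqrt(66 + 70**2) + (-2 - 9)) = 1/(sqrt(66 + 4900) - 11) = 1/(sqrt(4966) - 11) = 1/(-11 + sqrt(4966))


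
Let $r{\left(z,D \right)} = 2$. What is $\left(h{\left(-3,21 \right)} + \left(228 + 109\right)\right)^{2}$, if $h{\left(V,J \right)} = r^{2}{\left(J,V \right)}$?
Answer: $116281$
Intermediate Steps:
$h{\left(V,J \right)} = 4$ ($h{\left(V,J \right)} = 2^{2} = 4$)
$\left(h{\left(-3,21 \right)} + \left(228 + 109\right)\right)^{2} = \left(4 + \left(228 + 109\right)\right)^{2} = \left(4 + 337\right)^{2} = 341^{2} = 116281$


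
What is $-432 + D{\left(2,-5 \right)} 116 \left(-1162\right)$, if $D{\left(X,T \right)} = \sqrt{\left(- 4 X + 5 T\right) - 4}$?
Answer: $-432 - 134792 i \sqrt{37} \approx -432.0 - 8.1991 \cdot 10^{5} i$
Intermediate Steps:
$D{\left(X,T \right)} = \sqrt{-4 - 4 X + 5 T}$
$-432 + D{\left(2,-5 \right)} 116 \left(-1162\right) = -432 + \sqrt{-4 - 8 + 5 \left(-5\right)} 116 \left(-1162\right) = -432 + \sqrt{-4 - 8 - 25} \cdot 116 \left(-1162\right) = -432 + \sqrt{-37} \cdot 116 \left(-1162\right) = -432 + i \sqrt{37} \cdot 116 \left(-1162\right) = -432 + 116 i \sqrt{37} \left(-1162\right) = -432 - 134792 i \sqrt{37}$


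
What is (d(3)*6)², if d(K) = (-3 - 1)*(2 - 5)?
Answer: 5184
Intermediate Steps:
d(K) = 12 (d(K) = -4*(-3) = 12)
(d(3)*6)² = (12*6)² = 72² = 5184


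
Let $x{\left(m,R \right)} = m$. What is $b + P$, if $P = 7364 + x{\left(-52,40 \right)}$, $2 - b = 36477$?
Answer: $-29163$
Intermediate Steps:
$b = -36475$ ($b = 2 - 36477 = -36475$)
$P = 7312$ ($P = 7364 - 52 = 7312$)
$b + P = -36475 + 7312 = -29163$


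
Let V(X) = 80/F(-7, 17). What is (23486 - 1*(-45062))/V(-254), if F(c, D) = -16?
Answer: -68548/5 ≈ -13710.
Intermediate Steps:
V(X) = -5 (V(X) = 80/(-16) = 80*(-1/16) = -5)
(23486 - 1*(-45062))/V(-254) = (23486 - 1*(-45062))/(-5) = (23486 + 45062)*(-1/5) = 68548*(-1/5) = -68548/5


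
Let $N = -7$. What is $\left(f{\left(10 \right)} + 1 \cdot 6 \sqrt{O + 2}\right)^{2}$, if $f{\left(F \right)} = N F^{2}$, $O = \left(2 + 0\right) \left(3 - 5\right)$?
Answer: $489928 - 8400 i \sqrt{2} \approx 4.8993 \cdot 10^{5} - 11879.0 i$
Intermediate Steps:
$O = -4$ ($O = 2 \left(-2\right) = -4$)
$f{\left(F \right)} = - 7 F^{2}$
$\left(f{\left(10 \right)} + 1 \cdot 6 \sqrt{O + 2}\right)^{2} = \left(- 7 \cdot 10^{2} + 1 \cdot 6 \sqrt{-4 + 2}\right)^{2} = \left(\left(-7\right) 100 + 6 \sqrt{-2}\right)^{2} = \left(-700 + 6 i \sqrt{2}\right)^{2}$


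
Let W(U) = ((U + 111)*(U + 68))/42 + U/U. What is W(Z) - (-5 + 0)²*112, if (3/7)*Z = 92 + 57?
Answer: 328925/189 ≈ 1740.3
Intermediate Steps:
Z = 1043/3 (Z = 7*(92 + 57)/3 = (7/3)*149 = 1043/3 ≈ 347.67)
W(U) = 1 + (68 + U)*(111 + U)/42 (W(U) = ((111 + U)*(68 + U))*(1/42) + 1 = ((68 + U)*(111 + U))*(1/42) + 1 = (68 + U)*(111 + U)/42 + 1 = 1 + (68 + U)*(111 + U)/42)
W(Z) - (-5 + 0)²*112 = (1265/7 + (1043/3)²/42 + (179/42)*(1043/3)) - (-5 + 0)²*112 = (1265/7 + (1/42)*(1087849/9) + 26671/18) - (-5)²*112 = (1265/7 + 155407/54 + 26671/18) - 25*112 = 858125/189 - 1*2800 = 858125/189 - 2800 = 328925/189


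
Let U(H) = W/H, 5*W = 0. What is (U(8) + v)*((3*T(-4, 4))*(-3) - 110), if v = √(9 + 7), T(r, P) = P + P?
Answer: -728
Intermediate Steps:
T(r, P) = 2*P
v = 4 (v = √16 = 4)
W = 0 (W = (⅕)*0 = 0)
U(H) = 0 (U(H) = 0/H = 0)
(U(8) + v)*((3*T(-4, 4))*(-3) - 110) = (0 + 4)*((3*(2*4))*(-3) - 110) = 4*((3*8)*(-3) - 110) = 4*(24*(-3) - 110) = 4*(-72 - 110) = 4*(-182) = -728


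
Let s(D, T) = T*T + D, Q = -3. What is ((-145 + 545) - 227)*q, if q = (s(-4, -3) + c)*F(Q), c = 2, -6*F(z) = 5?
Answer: -6055/6 ≈ -1009.2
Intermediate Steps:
F(z) = -⅚ (F(z) = -⅙*5 = -⅚)
s(D, T) = D + T² (s(D, T) = T² + D = D + T²)
q = -35/6 (q = ((-4 + (-3)²) + 2)*(-⅚) = ((-4 + 9) + 2)*(-⅚) = (5 + 2)*(-⅚) = 7*(-⅚) = -35/6 ≈ -5.8333)
((-145 + 545) - 227)*q = ((-145 + 545) - 227)*(-35/6) = (400 - 227)*(-35/6) = 173*(-35/6) = -6055/6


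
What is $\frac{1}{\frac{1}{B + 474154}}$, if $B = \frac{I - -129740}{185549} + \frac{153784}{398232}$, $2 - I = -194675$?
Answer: $\frac{4379516428341604}{9236443671} \approx 4.7416 \cdot 10^{5}$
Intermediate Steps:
$I = 194677$ ($I = 2 - -194675 = 2 + 194675 = 194677$)
$B = \frac{19715962270}{9236443671}$ ($B = \frac{194677 - -129740}{185549} + \frac{153784}{398232} = \left(194677 + 129740\right) \frac{1}{185549} + 153784 \cdot \frac{1}{398232} = 324417 \cdot \frac{1}{185549} + \frac{19223}{49779} = \frac{324417}{185549} + \frac{19223}{49779} = \frac{19715962270}{9236443671} \approx 2.1346$)
$\frac{1}{\frac{1}{B + 474154}} = \frac{1}{\frac{1}{\frac{19715962270}{9236443671} + 474154}} = \frac{1}{\frac{1}{\frac{4379516428341604}{9236443671}}} = \frac{1}{\frac{9236443671}{4379516428341604}} = \frac{4379516428341604}{9236443671}$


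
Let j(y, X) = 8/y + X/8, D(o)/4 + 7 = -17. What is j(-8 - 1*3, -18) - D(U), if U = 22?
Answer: 4093/44 ≈ 93.023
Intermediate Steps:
D(o) = -96 (D(o) = -28 + 4*(-17) = -28 - 68 = -96)
j(y, X) = 8/y + X/8 (j(y, X) = 8/y + X*(⅛) = 8/y + X/8)
j(-8 - 1*3, -18) - D(U) = (8/(-8 - 1*3) + (⅛)*(-18)) - 1*(-96) = (8/(-8 - 3) - 9/4) + 96 = (8/(-11) - 9/4) + 96 = (8*(-1/11) - 9/4) + 96 = (-8/11 - 9/4) + 96 = -131/44 + 96 = 4093/44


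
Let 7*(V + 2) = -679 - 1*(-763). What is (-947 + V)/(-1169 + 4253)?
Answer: -937/3084 ≈ -0.30383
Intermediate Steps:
V = 10 (V = -2 + (-679 - 1*(-763))/7 = -2 + (-679 + 763)/7 = -2 + (1/7)*84 = -2 + 12 = 10)
(-947 + V)/(-1169 + 4253) = (-947 + 10)/(-1169 + 4253) = -937/3084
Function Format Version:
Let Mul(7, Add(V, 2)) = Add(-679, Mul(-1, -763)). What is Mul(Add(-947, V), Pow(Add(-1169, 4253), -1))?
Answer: Rational(-937, 3084) ≈ -0.30383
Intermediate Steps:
V = 10 (V = Add(-2, Mul(Rational(1, 7), Add(-679, Mul(-1, -763)))) = Add(-2, Mul(Rational(1, 7), Add(-679, 763))) = Add(-2, Mul(Rational(1, 7), 84)) = Add(-2, 12) = 10)
Mul(Add(-947, V), Pow(Add(-1169, 4253), -1)) = Mul(Add(-947, 10), Pow(Add(-1169, 4253), -1)) = Mul(-937, Pow(3084, -1)) = Mul(-937, Rational(1, 3084)) = Rational(-937, 3084)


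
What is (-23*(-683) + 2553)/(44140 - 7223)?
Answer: 18262/36917 ≈ 0.49468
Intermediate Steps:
(-23*(-683) + 2553)/(44140 - 7223) = (15709 + 2553)/36917 = 18262*(1/36917) = 18262/36917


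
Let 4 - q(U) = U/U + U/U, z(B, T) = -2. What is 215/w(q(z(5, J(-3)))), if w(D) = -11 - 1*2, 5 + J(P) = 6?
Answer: -215/13 ≈ -16.538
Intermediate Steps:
J(P) = 1 (J(P) = -5 + 6 = 1)
q(U) = 2 (q(U) = 4 - (U/U + U/U) = 4 - (1 + 1) = 4 - 1*2 = 4 - 2 = 2)
w(D) = -13 (w(D) = -11 - 2 = -13)
215/w(q(z(5, J(-3)))) = 215/(-13) = 215*(-1/13) = -215/13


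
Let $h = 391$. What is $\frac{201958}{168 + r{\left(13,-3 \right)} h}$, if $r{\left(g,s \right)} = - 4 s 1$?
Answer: $\frac{100979}{2430} \approx 41.555$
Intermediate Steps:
$r{\left(g,s \right)} = - 4 s$
$\frac{201958}{168 + r{\left(13,-3 \right)} h} = \frac{201958}{168 + \left(-4\right) \left(-3\right) 391} = \frac{201958}{168 + 12 \cdot 391} = \frac{201958}{168 + 4692} = \frac{201958}{4860} = 201958 \cdot \frac{1}{4860} = \frac{100979}{2430}$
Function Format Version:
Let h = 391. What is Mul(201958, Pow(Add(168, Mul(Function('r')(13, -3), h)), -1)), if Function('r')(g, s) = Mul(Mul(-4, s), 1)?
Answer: Rational(100979, 2430) ≈ 41.555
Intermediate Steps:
Function('r')(g, s) = Mul(-4, s)
Mul(201958, Pow(Add(168, Mul(Function('r')(13, -3), h)), -1)) = Mul(201958, Pow(Add(168, Mul(Mul(-4, -3), 391)), -1)) = Mul(201958, Pow(Add(168, Mul(12, 391)), -1)) = Mul(201958, Pow(Add(168, 4692), -1)) = Mul(201958, Pow(4860, -1)) = Mul(201958, Rational(1, 4860)) = Rational(100979, 2430)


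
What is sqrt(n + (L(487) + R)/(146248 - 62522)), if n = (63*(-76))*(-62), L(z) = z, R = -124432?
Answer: sqrt(2080962969949986)/83726 ≈ 544.84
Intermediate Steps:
n = 296856 (n = -4788*(-62) = 296856)
sqrt(n + (L(487) + R)/(146248 - 62522)) = sqrt(296856 + (487 - 124432)/(146248 - 62522)) = sqrt(296856 - 123945/83726) = sqrt(24854441511/83726) = sqrt(2080962969949986)/83726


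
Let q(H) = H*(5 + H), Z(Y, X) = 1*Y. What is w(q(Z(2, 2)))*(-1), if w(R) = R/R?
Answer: -1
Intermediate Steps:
Z(Y, X) = Y
w(R) = 1
w(q(Z(2, 2)))*(-1) = 1*(-1) = -1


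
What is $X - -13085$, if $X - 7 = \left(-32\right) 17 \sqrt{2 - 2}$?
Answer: $13092$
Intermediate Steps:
$X = 7$ ($X = 7 + \left(-32\right) 17 \sqrt{2 - 2} = 7 - 544 \sqrt{0} = 7 - 0 = 7 + 0 = 7$)
$X - -13085 = 7 - -13085 = 7 + \left(-2588 + 15673\right) = 7 + 13085 = 13092$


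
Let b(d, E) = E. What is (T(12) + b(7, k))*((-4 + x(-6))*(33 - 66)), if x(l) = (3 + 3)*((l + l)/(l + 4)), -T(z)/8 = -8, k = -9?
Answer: -58080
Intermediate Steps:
T(z) = 64 (T(z) = -8*(-8) = 64)
x(l) = 12*l/(4 + l) (x(l) = 6*((2*l)/(4 + l)) = 6*(2*l/(4 + l)) = 12*l/(4 + l))
(T(12) + b(7, k))*((-4 + x(-6))*(33 - 66)) = (64 - 9)*((-4 + 12*(-6)/(4 - 6))*(33 - 66)) = 55*((-4 + 12*(-6)/(-2))*(-33)) = 55*((-4 + 12*(-6)*(-½))*(-33)) = 55*((-4 + 36)*(-33)) = 55*(32*(-33)) = 55*(-1056) = -58080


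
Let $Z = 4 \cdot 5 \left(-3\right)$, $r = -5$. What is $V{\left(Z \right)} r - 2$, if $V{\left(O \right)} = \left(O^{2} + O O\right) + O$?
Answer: $-35702$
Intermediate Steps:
$Z = -60$ ($Z = 20 \left(-3\right) = -60$)
$V{\left(O \right)} = O + 2 O^{2}$ ($V{\left(O \right)} = \left(O^{2} + O^{2}\right) + O = 2 O^{2} + O = O + 2 O^{2}$)
$V{\left(Z \right)} r - 2 = - 60 \left(1 + 2 \left(-60\right)\right) \left(-5\right) - 2 = - 60 \left(1 - 120\right) \left(-5\right) - 2 = \left(-60\right) \left(-119\right) \left(-5\right) - 2 = 7140 \left(-5\right) - 2 = -35700 - 2 = -35702$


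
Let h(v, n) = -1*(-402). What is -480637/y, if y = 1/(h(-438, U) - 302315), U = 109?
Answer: 145110558581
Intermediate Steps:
h(v, n) = 402
y = -1/301913 (y = 1/(402 - 302315) = 1/(-301913) = -1/301913 ≈ -3.3122e-6)
-480637/y = -480637/(-1/301913) = -480637*(-301913) = 145110558581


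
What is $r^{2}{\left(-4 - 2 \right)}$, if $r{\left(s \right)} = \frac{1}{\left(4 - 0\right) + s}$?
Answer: $\frac{1}{4} \approx 0.25$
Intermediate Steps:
$r{\left(s \right)} = \frac{1}{4 + s}$ ($r{\left(s \right)} = \frac{1}{\left(4 + 0\right) + s} = \frac{1}{4 + s}$)
$r^{2}{\left(-4 - 2 \right)} = \left(\frac{1}{4 - 6}\right)^{2} = \left(\frac{1}{-2}\right)^{2} = \left(- \frac{1}{2}\right)^{2} = \frac{1}{4}$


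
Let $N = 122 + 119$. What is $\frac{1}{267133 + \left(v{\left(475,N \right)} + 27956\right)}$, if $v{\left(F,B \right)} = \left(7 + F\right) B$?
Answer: $\frac{1}{411251} \approx 2.4316 \cdot 10^{-6}$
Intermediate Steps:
$N = 241$
$v{\left(F,B \right)} = B \left(7 + F\right)$
$\frac{1}{267133 + \left(v{\left(475,N \right)} + 27956\right)} = \frac{1}{267133 + \left(241 \left(7 + 475\right) + 27956\right)} = \frac{1}{267133 + \left(241 \cdot 482 + 27956\right)} = \frac{1}{267133 + \left(116162 + 27956\right)} = \frac{1}{267133 + 144118} = \frac{1}{411251}$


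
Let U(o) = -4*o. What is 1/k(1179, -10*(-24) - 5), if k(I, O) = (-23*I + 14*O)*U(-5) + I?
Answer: -1/475361 ≈ -2.1037e-6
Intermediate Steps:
k(I, O) = -459*I + 280*O (k(I, O) = (-23*I + 14*O)*(-4*(-5)) + I = (-23*I + 14*O)*20 + I = (-460*I + 280*O) + I = -459*I + 280*O)
1/k(1179, -10*(-24) - 5) = 1/(-459*1179 + 280*(-10*(-24) - 5)) = 1/(-541161 + 280*(240 - 5)) = 1/(-541161 + 280*235) = 1/(-541161 + 65800) = 1/(-475361) = -1/475361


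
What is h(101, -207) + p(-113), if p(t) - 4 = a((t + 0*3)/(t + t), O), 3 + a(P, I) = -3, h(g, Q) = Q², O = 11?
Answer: 42847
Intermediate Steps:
a(P, I) = -6 (a(P, I) = -3 - 3 = -6)
p(t) = -2 (p(t) = 4 - 6 = -2)
h(101, -207) + p(-113) = (-207)² - 2 = 42849 - 2 = 42847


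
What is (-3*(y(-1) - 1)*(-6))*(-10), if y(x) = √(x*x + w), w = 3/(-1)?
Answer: 180 - 180*I*√2 ≈ 180.0 - 254.56*I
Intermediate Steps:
w = -3 (w = 3*(-1) = -3)
y(x) = √(-3 + x²) (y(x) = √(x*x - 3) = √(x² - 3) = √(-3 + x²))
(-3*(y(-1) - 1)*(-6))*(-10) = (-3*(√(-3 + (-1)²) - 1)*(-6))*(-10) = (-3*(√(-3 + 1) - 1)*(-6))*(-10) = (-3*(√(-2) - 1)*(-6))*(-10) = (-3*(I*√2 - 1)*(-6))*(-10) = (-3*(-1 + I*√2)*(-6))*(-10) = ((3 - 3*I*√2)*(-6))*(-10) = (-18 + 18*I*√2)*(-10) = 180 - 180*I*√2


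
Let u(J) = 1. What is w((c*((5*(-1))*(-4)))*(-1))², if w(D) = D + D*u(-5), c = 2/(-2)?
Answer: 1600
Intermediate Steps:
c = -1 (c = 2*(-½) = -1)
w(D) = 2*D (w(D) = D + D*1 = D + D = 2*D)
w((c*((5*(-1))*(-4)))*(-1))² = (2*(-5*(-1)*(-4)*(-1)))² = (2*(-(-5)*(-4)*(-1)))² = (2*(-1*20*(-1)))² = (2*(-20*(-1)))² = (2*20)² = 40² = 1600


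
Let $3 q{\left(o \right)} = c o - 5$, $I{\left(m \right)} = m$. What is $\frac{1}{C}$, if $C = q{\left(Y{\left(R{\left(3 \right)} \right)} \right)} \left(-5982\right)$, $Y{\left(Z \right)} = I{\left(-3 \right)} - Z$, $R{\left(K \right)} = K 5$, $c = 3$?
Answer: $\frac{1}{117646} \approx 8.5001 \cdot 10^{-6}$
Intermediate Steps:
$R{\left(K \right)} = 5 K$
$Y{\left(Z \right)} = -3 - Z$
$q{\left(o \right)} = - \frac{5}{3} + o$ ($q{\left(o \right)} = \frac{3 o - 5}{3} = \frac{-5 + 3 o}{3} = - \frac{5}{3} + o$)
$C = 117646$ ($C = \left(- \frac{5}{3} - \left(3 + 5 \cdot 3\right)\right) \left(-5982\right) = \left(- \frac{5}{3} - 18\right) \left(-5982\right) = \left(- \frac{59}{3}\right) \left(-5982\right) = 117646$)
$\frac{1}{C} = \frac{1}{117646}$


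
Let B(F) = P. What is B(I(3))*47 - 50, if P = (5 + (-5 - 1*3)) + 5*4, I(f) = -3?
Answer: 749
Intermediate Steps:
P = 17 (P = (5 + (-5 - 3)) + 20 = (5 - 8) + 20 = -3 + 20 = 17)
B(F) = 17
B(I(3))*47 - 50 = 17*47 - 50 = 799 - 50 = 749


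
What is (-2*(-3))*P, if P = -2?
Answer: -12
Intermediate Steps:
(-2*(-3))*P = -2*(-3)*(-2) = 6*(-2) = -12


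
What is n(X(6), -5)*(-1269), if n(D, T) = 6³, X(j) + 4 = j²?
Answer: -274104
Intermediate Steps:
X(j) = -4 + j²
n(D, T) = 216
n(X(6), -5)*(-1269) = 216*(-1269) = -274104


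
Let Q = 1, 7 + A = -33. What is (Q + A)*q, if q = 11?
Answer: -429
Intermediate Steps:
A = -40 (A = -7 - 33 = -40)
(Q + A)*q = (1 - 40)*11 = -39*11 = -429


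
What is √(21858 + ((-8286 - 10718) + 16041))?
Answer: √18895 ≈ 137.46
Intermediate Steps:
√(21858 + ((-8286 - 10718) + 16041)) = √(21858 + (-19004 + 16041)) = √(21858 - 2963) = √18895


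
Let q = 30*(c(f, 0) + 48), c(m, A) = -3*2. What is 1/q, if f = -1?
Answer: 1/1260 ≈ 0.00079365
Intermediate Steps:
c(m, A) = -6
q = 1260 (q = 30*(-6 + 48) = 30*42 = 1260)
1/q = 1/1260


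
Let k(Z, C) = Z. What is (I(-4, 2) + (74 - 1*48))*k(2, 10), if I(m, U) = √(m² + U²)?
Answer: 52 + 4*√5 ≈ 60.944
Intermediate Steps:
I(m, U) = √(U² + m²)
(I(-4, 2) + (74 - 1*48))*k(2, 10) = (√(2² + (-4)²) + (74 - 1*48))*2 = (√(4 + 16) + (74 - 48))*2 = (√20 + 26)*2 = (2*√5 + 26)*2 = (26 + 2*√5)*2 = 52 + 4*√5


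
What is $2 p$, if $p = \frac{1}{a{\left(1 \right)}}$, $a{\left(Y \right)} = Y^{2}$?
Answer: $2$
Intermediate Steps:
$p = 1$ ($p = \frac{1}{1^{2}} = 1^{-1} = 1$)
$2 p = 2 \cdot 1 = 2$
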